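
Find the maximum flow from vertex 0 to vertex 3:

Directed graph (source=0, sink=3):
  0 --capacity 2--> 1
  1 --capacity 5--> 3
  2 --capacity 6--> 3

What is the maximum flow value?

Computing max flow:
  Flow on (0->1): 2/2
  Flow on (1->3): 2/5
Maximum flow = 2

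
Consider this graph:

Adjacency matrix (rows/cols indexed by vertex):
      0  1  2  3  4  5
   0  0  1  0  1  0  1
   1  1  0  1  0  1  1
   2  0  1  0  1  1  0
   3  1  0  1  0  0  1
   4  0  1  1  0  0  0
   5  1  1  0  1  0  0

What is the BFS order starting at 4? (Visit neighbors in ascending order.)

BFS from vertex 4 (neighbors processed in ascending order):
Visit order: 4, 1, 2, 0, 5, 3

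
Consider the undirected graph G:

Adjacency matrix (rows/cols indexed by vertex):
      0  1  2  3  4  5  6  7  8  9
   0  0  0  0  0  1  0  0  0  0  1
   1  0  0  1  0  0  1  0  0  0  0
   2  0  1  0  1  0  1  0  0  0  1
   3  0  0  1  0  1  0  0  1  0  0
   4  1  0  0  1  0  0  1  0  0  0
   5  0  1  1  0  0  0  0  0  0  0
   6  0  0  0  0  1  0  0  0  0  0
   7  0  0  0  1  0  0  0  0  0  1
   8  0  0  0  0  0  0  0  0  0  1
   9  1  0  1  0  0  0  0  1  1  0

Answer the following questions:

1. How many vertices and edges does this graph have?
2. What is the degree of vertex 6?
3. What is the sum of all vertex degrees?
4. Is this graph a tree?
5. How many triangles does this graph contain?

Count: 10 vertices, 12 edges.
Vertex 6 has neighbors [4], degree = 1.
Handshaking lemma: 2 * 12 = 24.
A tree on 10 vertices has 9 edges. This graph has 12 edges (3 extra). Not a tree.
Number of triangles = 1.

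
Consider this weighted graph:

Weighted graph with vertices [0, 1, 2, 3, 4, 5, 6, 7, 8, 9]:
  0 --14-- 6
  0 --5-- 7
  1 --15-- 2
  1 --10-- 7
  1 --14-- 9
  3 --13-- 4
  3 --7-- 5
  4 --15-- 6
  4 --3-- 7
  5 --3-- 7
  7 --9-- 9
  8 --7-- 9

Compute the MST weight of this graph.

Applying Kruskal's algorithm (sort edges by weight, add if no cycle):
  Add (4,7) w=3
  Add (5,7) w=3
  Add (0,7) w=5
  Add (3,5) w=7
  Add (8,9) w=7
  Add (7,9) w=9
  Add (1,7) w=10
  Skip (3,4) w=13 (creates cycle)
  Add (0,6) w=14
  Skip (1,9) w=14 (creates cycle)
  Add (1,2) w=15
  Skip (4,6) w=15 (creates cycle)
MST weight = 73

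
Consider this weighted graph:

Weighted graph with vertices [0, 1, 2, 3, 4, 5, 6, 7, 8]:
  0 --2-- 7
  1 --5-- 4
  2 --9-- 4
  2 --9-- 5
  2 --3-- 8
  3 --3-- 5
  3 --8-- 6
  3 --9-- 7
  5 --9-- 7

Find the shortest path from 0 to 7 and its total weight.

Using Dijkstra's algorithm from vertex 0:
Shortest path: 0 -> 7
Total weight: 2 = 2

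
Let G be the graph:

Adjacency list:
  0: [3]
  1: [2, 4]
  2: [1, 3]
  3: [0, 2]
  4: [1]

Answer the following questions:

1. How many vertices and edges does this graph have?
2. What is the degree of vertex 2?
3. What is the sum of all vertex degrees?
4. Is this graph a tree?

Count: 5 vertices, 4 edges.
Vertex 2 has neighbors [1, 3], degree = 2.
Handshaking lemma: 2 * 4 = 8.
A graph is a tree iff it is connected and has exactly n-1 edges. This graph is connected (all 5 vertices in one component) and has 5-1 = 4 edges. It is a tree.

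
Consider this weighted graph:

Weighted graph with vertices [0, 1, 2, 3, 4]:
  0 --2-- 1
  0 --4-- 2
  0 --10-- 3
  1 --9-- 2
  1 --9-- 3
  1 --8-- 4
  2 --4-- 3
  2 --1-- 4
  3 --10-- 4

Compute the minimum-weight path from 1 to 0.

Using Dijkstra's algorithm from vertex 1:
Shortest path: 1 -> 0
Total weight: 2 = 2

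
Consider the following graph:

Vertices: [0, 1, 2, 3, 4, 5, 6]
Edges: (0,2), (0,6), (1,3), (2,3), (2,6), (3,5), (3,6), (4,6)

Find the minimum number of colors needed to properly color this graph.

The graph has a maximum clique of size 3 (lower bound on chromatic number).
A valid 3-coloring: {0: 0, 1: 1, 2: 2, 3: 0, 4: 0, 5: 1, 6: 1}.
Chromatic number = 3.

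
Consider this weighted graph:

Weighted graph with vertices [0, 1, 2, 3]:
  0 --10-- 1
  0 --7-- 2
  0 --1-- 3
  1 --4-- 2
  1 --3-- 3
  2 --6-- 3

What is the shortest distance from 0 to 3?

Using Dijkstra's algorithm from vertex 0:
Shortest path: 0 -> 3
Total weight: 1 = 1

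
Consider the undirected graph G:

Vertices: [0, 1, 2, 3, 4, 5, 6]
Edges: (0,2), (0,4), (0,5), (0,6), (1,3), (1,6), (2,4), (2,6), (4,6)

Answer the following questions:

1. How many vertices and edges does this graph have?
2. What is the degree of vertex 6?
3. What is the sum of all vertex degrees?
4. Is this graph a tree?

Count: 7 vertices, 9 edges.
Vertex 6 has neighbors [0, 1, 2, 4], degree = 4.
Handshaking lemma: 2 * 9 = 18.
A tree on 7 vertices has 6 edges. This graph has 9 edges (3 extra). Not a tree.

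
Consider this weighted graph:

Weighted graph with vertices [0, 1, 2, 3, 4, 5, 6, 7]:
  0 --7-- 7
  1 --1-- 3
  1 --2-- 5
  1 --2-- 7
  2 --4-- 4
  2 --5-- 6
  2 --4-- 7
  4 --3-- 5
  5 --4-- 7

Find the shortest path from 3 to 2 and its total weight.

Using Dijkstra's algorithm from vertex 3:
Shortest path: 3 -> 1 -> 7 -> 2
Total weight: 1 + 2 + 4 = 7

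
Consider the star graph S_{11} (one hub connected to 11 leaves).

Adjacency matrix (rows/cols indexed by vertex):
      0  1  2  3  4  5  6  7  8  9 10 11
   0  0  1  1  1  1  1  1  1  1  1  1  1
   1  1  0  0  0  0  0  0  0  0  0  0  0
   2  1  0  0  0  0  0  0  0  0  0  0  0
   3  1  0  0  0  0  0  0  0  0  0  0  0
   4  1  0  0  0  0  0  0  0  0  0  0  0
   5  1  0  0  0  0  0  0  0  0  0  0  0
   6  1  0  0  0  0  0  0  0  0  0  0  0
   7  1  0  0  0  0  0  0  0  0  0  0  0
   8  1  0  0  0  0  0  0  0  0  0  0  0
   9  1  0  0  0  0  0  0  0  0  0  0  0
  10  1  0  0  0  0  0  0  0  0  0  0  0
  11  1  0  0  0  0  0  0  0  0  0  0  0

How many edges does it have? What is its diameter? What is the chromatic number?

Star graph S_{11}: the hub connects to all 11 leaves.
Edges = 11.
Diameter = 2 (any leaf to hub is 1, leaf to leaf through hub is 2).
Star graphs are bipartite (hub vs leaves), so chromatic number = 2.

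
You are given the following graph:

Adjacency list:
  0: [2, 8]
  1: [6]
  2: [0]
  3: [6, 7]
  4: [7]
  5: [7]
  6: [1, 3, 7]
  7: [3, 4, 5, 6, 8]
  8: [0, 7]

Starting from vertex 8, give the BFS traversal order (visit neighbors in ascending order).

BFS from vertex 8 (neighbors processed in ascending order):
Visit order: 8, 0, 7, 2, 3, 4, 5, 6, 1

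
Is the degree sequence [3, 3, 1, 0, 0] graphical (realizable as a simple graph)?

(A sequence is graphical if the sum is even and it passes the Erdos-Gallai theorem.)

Sum of degrees = 7. Sum is odd, so the sequence is NOT graphical.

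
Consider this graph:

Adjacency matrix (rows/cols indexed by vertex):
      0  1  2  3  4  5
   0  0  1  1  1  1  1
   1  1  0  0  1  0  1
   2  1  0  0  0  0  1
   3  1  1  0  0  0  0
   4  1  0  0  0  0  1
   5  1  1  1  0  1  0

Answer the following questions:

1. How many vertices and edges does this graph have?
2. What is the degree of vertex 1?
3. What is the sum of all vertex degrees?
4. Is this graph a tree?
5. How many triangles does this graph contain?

Count: 6 vertices, 9 edges.
Vertex 1 has neighbors [0, 3, 5], degree = 3.
Handshaking lemma: 2 * 9 = 18.
A tree on 6 vertices has 5 edges. This graph has 9 edges (4 extra). Not a tree.
Number of triangles = 4.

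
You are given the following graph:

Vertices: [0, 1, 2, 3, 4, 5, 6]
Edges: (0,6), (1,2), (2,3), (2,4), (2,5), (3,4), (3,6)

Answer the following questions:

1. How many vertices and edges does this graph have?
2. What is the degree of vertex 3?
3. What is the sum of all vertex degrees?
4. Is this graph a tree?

Count: 7 vertices, 7 edges.
Vertex 3 has neighbors [2, 4, 6], degree = 3.
Handshaking lemma: 2 * 7 = 14.
A tree on 7 vertices has 6 edges. This graph has 7 edges (1 extra). Not a tree.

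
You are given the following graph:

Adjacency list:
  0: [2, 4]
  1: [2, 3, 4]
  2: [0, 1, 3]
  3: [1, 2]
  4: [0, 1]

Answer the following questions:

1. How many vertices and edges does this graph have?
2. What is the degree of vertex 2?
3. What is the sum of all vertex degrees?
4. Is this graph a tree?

Count: 5 vertices, 6 edges.
Vertex 2 has neighbors [0, 1, 3], degree = 3.
Handshaking lemma: 2 * 6 = 12.
A tree on 5 vertices has 4 edges. This graph has 6 edges (2 extra). Not a tree.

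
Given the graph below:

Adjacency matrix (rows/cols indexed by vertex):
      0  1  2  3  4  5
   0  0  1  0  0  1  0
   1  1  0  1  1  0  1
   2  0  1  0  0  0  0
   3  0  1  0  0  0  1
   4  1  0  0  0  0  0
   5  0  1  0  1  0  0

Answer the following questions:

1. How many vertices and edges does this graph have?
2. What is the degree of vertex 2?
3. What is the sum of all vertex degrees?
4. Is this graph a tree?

Count: 6 vertices, 6 edges.
Vertex 2 has neighbors [1], degree = 1.
Handshaking lemma: 2 * 6 = 12.
A tree on 6 vertices has 5 edges. This graph has 6 edges (1 extra). Not a tree.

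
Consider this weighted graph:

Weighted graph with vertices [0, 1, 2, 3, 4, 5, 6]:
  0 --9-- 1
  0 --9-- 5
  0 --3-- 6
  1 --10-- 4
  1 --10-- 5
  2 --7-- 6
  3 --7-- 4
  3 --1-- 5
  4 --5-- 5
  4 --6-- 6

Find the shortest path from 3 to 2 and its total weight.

Using Dijkstra's algorithm from vertex 3:
Shortest path: 3 -> 5 -> 4 -> 6 -> 2
Total weight: 1 + 5 + 6 + 7 = 19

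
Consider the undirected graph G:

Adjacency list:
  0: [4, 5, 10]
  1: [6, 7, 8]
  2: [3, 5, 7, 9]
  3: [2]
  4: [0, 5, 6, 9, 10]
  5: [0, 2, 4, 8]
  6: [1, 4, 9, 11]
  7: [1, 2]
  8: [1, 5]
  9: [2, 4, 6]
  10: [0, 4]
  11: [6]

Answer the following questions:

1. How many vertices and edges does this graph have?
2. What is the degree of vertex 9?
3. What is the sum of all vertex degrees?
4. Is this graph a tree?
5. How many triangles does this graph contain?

Count: 12 vertices, 17 edges.
Vertex 9 has neighbors [2, 4, 6], degree = 3.
Handshaking lemma: 2 * 17 = 34.
A tree on 12 vertices has 11 edges. This graph has 17 edges (6 extra). Not a tree.
Number of triangles = 3.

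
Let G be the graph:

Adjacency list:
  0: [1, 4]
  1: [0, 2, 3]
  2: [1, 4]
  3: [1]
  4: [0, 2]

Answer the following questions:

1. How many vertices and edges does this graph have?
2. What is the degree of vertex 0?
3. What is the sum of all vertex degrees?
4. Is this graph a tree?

Count: 5 vertices, 5 edges.
Vertex 0 has neighbors [1, 4], degree = 2.
Handshaking lemma: 2 * 5 = 10.
A tree on 5 vertices has 4 edges. This graph has 5 edges (1 extra). Not a tree.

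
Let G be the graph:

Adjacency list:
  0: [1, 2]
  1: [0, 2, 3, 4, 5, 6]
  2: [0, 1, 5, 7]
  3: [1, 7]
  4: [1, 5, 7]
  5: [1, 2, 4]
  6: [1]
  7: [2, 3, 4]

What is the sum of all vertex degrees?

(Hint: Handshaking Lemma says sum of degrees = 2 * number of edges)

Count edges: 12 edges.
By Handshaking Lemma: sum of degrees = 2 * 12 = 24.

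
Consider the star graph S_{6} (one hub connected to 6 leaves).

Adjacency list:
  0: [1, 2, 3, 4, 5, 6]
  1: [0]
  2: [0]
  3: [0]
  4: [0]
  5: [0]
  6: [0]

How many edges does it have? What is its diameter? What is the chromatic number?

Star graph S_{6}: the hub connects to all 6 leaves.
Edges = 6.
Diameter = 2 (any leaf to hub is 1, leaf to leaf through hub is 2).
Star graphs are bipartite (hub vs leaves), so chromatic number = 2.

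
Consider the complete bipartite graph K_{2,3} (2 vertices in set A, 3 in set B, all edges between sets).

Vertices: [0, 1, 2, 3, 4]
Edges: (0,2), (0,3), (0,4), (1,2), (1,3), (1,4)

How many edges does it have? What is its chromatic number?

K_{2,3} has 2 * 3 = 6 edges.
Bipartite graphs have chromatic number 2 (color each partition differently).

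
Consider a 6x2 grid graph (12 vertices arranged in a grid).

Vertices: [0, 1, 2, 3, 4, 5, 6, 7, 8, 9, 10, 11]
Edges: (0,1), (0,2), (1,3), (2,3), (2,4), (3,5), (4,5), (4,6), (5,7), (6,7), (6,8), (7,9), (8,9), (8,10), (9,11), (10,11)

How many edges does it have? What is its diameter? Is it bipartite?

A 6x2 grid has 10 vertical edges and 6 horizontal edges.
Total edges = 10 + 6 = 16.
Diameter = (6-1) + (2-1) = 6 (corner to opposite corner).
Grid graphs are bipartite (checkerboard coloring).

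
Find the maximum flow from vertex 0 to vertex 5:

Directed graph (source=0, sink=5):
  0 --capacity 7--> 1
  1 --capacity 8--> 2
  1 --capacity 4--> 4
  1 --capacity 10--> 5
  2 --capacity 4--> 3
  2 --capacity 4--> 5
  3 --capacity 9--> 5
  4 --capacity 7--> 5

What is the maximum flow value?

Computing max flow:
  Flow on (0->1): 7/7
  Flow on (1->5): 7/10
Maximum flow = 7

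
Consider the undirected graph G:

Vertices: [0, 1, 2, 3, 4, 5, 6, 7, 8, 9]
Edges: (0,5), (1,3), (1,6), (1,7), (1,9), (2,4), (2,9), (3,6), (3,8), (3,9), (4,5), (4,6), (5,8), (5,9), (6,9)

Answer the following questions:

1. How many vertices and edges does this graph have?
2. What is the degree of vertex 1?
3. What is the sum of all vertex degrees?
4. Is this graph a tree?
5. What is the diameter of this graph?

Count: 10 vertices, 15 edges.
Vertex 1 has neighbors [3, 6, 7, 9], degree = 4.
Handshaking lemma: 2 * 15 = 30.
A tree on 10 vertices has 9 edges. This graph has 15 edges (6 extra). Not a tree.
Diameter (longest shortest path) = 4.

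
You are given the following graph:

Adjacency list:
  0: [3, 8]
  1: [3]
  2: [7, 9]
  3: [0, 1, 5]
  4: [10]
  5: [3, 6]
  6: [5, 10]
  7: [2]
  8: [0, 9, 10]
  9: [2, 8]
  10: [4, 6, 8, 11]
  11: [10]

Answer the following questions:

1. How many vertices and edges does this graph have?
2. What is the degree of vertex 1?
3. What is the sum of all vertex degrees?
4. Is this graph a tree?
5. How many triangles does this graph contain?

Count: 12 vertices, 12 edges.
Vertex 1 has neighbors [3], degree = 1.
Handshaking lemma: 2 * 12 = 24.
A tree on 12 vertices has 11 edges. This graph has 12 edges (1 extra). Not a tree.
Number of triangles = 0.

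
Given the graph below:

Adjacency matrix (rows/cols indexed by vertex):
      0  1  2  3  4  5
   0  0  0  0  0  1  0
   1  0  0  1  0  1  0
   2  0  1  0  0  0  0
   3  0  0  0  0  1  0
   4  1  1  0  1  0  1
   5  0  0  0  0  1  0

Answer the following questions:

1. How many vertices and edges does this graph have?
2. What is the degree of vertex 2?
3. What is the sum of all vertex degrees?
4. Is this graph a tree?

Count: 6 vertices, 5 edges.
Vertex 2 has neighbors [1], degree = 1.
Handshaking lemma: 2 * 5 = 10.
A graph is a tree iff it is connected and has exactly n-1 edges. This graph is connected (all 6 vertices in one component) and has 6-1 = 5 edges. It is a tree.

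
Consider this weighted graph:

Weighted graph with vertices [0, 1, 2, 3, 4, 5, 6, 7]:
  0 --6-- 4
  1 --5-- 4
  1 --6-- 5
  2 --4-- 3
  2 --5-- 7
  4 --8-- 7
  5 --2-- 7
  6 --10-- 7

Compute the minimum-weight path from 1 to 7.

Using Dijkstra's algorithm from vertex 1:
Shortest path: 1 -> 5 -> 7
Total weight: 6 + 2 = 8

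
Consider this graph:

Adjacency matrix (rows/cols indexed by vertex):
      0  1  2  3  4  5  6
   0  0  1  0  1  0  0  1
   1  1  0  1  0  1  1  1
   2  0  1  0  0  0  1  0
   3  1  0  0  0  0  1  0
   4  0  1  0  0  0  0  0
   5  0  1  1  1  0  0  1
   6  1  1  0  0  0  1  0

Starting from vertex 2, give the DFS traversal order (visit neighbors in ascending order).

DFS from vertex 2 (neighbors processed in ascending order):
Visit order: 2, 1, 0, 3, 5, 6, 4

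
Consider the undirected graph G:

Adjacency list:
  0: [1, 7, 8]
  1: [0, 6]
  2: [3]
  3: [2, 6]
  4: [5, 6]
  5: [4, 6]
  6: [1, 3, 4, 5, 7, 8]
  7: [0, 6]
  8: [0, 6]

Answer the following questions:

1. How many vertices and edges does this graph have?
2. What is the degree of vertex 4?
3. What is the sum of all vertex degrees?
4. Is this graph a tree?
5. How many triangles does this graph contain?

Count: 9 vertices, 11 edges.
Vertex 4 has neighbors [5, 6], degree = 2.
Handshaking lemma: 2 * 11 = 22.
A tree on 9 vertices has 8 edges. This graph has 11 edges (3 extra). Not a tree.
Number of triangles = 1.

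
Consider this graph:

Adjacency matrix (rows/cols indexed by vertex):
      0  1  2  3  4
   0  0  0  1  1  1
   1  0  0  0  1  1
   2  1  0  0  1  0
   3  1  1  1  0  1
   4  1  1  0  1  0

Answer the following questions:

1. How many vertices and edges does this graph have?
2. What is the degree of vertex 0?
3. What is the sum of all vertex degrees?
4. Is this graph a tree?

Count: 5 vertices, 7 edges.
Vertex 0 has neighbors [2, 3, 4], degree = 3.
Handshaking lemma: 2 * 7 = 14.
A tree on 5 vertices has 4 edges. This graph has 7 edges (3 extra). Not a tree.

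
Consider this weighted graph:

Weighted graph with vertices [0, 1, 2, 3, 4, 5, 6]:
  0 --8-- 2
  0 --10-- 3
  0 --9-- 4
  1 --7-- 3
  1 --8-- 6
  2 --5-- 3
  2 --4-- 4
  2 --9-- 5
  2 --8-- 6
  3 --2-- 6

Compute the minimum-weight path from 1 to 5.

Using Dijkstra's algorithm from vertex 1:
Shortest path: 1 -> 3 -> 2 -> 5
Total weight: 7 + 5 + 9 = 21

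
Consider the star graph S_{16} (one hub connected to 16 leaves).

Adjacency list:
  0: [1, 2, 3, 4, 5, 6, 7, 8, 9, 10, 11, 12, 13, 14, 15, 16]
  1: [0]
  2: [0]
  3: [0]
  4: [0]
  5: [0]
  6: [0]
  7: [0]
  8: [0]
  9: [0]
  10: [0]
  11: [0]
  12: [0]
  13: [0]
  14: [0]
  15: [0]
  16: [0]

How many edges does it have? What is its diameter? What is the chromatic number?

Star graph S_{16}: the hub connects to all 16 leaves.
Edges = 16.
Diameter = 2 (any leaf to hub is 1, leaf to leaf through hub is 2).
Star graphs are bipartite (hub vs leaves), so chromatic number = 2.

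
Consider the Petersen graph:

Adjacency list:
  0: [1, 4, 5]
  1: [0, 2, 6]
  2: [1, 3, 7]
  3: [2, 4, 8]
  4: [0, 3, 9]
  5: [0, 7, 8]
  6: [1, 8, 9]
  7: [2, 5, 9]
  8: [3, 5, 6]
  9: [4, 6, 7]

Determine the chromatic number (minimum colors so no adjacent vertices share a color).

The Petersen graph contains odd cycles (e.g. the outer 5-cycle), so chi >= 3.
A proper 3-coloring exists (it is a well-known 3-chromatic graph).
Chromatic number = 3.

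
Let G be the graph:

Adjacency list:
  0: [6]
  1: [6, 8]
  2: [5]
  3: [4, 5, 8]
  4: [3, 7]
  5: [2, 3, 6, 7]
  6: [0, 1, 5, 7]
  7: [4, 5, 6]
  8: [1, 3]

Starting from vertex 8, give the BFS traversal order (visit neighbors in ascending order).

BFS from vertex 8 (neighbors processed in ascending order):
Visit order: 8, 1, 3, 6, 4, 5, 0, 7, 2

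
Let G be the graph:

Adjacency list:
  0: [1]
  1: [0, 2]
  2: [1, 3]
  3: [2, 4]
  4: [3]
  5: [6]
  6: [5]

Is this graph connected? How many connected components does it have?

Checking connectivity: the graph has 2 connected component(s).
Components: [[0, 1, 2, 3, 4], [5, 6]]. The graph is NOT connected.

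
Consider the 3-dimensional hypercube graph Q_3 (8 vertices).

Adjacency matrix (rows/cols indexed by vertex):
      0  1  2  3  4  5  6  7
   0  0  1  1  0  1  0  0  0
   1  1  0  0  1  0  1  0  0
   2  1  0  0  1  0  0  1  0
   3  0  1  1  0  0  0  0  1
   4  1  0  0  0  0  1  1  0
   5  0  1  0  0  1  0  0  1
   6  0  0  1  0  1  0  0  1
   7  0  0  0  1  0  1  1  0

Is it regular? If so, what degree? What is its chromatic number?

In Q_3, every vertex has exactly 3 neighbors (flip one of 3 bits), so it is 3-regular.
Q_3 is bipartite (partition by bit-parity), so chromatic number = 2.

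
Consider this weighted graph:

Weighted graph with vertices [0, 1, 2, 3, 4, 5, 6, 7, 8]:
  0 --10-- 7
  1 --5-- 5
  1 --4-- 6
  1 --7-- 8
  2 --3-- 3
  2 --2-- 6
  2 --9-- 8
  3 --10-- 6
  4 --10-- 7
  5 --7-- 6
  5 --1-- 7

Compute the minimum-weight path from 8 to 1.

Using Dijkstra's algorithm from vertex 8:
Shortest path: 8 -> 1
Total weight: 7 = 7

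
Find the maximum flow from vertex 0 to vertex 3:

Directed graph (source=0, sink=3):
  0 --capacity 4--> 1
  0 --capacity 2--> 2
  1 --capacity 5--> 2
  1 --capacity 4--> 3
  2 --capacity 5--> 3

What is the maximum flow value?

Computing max flow:
  Flow on (0->1): 4/4
  Flow on (0->2): 2/2
  Flow on (1->3): 4/4
  Flow on (2->3): 2/5
Maximum flow = 6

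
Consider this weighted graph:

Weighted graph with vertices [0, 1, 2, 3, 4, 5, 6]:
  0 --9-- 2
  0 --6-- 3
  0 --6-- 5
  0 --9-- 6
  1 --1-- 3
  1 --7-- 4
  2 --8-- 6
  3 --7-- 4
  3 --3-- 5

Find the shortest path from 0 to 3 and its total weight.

Using Dijkstra's algorithm from vertex 0:
Shortest path: 0 -> 3
Total weight: 6 = 6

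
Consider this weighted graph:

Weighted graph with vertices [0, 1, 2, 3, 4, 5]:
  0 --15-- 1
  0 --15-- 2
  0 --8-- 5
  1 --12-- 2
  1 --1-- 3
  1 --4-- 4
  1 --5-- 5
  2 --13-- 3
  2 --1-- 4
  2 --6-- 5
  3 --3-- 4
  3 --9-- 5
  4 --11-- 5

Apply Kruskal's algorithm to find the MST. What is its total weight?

Applying Kruskal's algorithm (sort edges by weight, add if no cycle):
  Add (1,3) w=1
  Add (2,4) w=1
  Add (3,4) w=3
  Skip (1,4) w=4 (creates cycle)
  Add (1,5) w=5
  Skip (2,5) w=6 (creates cycle)
  Add (0,5) w=8
  Skip (3,5) w=9 (creates cycle)
  Skip (4,5) w=11 (creates cycle)
  Skip (1,2) w=12 (creates cycle)
  Skip (2,3) w=13 (creates cycle)
  Skip (0,2) w=15 (creates cycle)
  Skip (0,1) w=15 (creates cycle)
MST weight = 18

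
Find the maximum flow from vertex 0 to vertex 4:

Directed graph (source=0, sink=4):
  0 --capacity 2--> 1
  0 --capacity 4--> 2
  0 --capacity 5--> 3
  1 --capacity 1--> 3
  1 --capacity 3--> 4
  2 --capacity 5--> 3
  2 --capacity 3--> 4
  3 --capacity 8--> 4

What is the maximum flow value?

Computing max flow:
  Flow on (0->1): 2/2
  Flow on (0->2): 4/4
  Flow on (0->3): 5/5
  Flow on (1->4): 2/3
  Flow on (2->3): 1/5
  Flow on (2->4): 3/3
  Flow on (3->4): 6/8
Maximum flow = 11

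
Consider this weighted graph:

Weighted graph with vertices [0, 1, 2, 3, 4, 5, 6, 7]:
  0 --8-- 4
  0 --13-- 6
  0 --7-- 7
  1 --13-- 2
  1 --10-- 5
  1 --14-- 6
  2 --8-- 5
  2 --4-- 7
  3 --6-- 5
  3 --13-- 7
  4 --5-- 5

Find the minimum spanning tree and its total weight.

Applying Kruskal's algorithm (sort edges by weight, add if no cycle):
  Add (2,7) w=4
  Add (4,5) w=5
  Add (3,5) w=6
  Add (0,7) w=7
  Add (0,4) w=8
  Skip (2,5) w=8 (creates cycle)
  Add (1,5) w=10
  Add (0,6) w=13
  Skip (1,2) w=13 (creates cycle)
  Skip (3,7) w=13 (creates cycle)
  Skip (1,6) w=14 (creates cycle)
MST weight = 53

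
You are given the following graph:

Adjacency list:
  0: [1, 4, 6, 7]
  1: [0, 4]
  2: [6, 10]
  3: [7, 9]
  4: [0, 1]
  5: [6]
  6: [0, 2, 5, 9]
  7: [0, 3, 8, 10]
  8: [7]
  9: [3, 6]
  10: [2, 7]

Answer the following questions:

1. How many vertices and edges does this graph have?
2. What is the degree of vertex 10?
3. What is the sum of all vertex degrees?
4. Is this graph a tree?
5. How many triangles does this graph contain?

Count: 11 vertices, 13 edges.
Vertex 10 has neighbors [2, 7], degree = 2.
Handshaking lemma: 2 * 13 = 26.
A tree on 11 vertices has 10 edges. This graph has 13 edges (3 extra). Not a tree.
Number of triangles = 1.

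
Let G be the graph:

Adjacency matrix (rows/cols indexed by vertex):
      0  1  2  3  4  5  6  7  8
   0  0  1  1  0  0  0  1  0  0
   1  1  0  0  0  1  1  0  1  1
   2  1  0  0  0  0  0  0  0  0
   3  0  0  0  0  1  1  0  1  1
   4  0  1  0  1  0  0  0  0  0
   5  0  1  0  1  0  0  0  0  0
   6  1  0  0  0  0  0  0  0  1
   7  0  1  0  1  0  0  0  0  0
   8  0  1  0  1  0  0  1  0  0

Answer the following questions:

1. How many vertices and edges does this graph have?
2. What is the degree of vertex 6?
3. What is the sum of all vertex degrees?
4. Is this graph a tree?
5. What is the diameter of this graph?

Count: 9 vertices, 12 edges.
Vertex 6 has neighbors [0, 8], degree = 2.
Handshaking lemma: 2 * 12 = 24.
A tree on 9 vertices has 8 edges. This graph has 12 edges (4 extra). Not a tree.
Diameter (longest shortest path) = 4.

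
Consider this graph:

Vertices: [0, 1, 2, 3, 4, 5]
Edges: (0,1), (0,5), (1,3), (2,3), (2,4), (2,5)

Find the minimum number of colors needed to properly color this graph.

The graph has a maximum clique of size 2 (lower bound on chromatic number).
A valid 3-coloring: {0: 0, 1: 1, 2: 0, 3: 2, 4: 1, 5: 1}.
No proper 2-coloring exists (verified by exhaustive search).
Chromatic number = 3.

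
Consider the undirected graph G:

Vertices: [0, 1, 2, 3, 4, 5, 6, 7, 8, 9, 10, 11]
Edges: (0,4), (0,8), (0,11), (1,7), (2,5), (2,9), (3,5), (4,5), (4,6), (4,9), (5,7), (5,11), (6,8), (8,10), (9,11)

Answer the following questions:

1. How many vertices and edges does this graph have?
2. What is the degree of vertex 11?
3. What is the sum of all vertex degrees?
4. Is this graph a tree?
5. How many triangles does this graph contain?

Count: 12 vertices, 15 edges.
Vertex 11 has neighbors [0, 5, 9], degree = 3.
Handshaking lemma: 2 * 15 = 30.
A tree on 12 vertices has 11 edges. This graph has 15 edges (4 extra). Not a tree.
Number of triangles = 0.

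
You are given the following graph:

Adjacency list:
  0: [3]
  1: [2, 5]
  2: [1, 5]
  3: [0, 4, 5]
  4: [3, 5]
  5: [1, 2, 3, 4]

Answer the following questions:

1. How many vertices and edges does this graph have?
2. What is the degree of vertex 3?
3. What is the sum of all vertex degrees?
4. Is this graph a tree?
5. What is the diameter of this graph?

Count: 6 vertices, 7 edges.
Vertex 3 has neighbors [0, 4, 5], degree = 3.
Handshaking lemma: 2 * 7 = 14.
A tree on 6 vertices has 5 edges. This graph has 7 edges (2 extra). Not a tree.
Diameter (longest shortest path) = 3.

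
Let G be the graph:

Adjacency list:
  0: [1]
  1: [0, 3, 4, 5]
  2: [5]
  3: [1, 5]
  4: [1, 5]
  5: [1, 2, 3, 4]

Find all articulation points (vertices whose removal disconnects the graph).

An articulation point is a vertex whose removal disconnects the graph.
Articulation points: [1, 5]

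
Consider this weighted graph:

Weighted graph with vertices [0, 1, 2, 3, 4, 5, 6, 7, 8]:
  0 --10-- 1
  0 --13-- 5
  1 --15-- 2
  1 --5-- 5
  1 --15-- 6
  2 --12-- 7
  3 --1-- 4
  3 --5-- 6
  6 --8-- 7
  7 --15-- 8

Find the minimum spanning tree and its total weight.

Applying Kruskal's algorithm (sort edges by weight, add if no cycle):
  Add (3,4) w=1
  Add (1,5) w=5
  Add (3,6) w=5
  Add (6,7) w=8
  Add (0,1) w=10
  Add (2,7) w=12
  Skip (0,5) w=13 (creates cycle)
  Add (1,6) w=15
  Skip (1,2) w=15 (creates cycle)
  Add (7,8) w=15
MST weight = 71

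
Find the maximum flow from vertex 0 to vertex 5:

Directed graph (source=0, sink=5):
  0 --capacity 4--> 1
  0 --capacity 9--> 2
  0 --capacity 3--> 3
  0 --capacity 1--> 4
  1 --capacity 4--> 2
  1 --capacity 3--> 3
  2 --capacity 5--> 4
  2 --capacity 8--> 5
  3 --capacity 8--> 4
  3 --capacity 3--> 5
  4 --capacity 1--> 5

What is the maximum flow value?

Computing max flow:
  Flow on (0->1): 3/4
  Flow on (0->2): 9/9
  Flow on (1->3): 3/3
  Flow on (2->4): 1/5
  Flow on (2->5): 8/8
  Flow on (3->5): 3/3
  Flow on (4->5): 1/1
Maximum flow = 12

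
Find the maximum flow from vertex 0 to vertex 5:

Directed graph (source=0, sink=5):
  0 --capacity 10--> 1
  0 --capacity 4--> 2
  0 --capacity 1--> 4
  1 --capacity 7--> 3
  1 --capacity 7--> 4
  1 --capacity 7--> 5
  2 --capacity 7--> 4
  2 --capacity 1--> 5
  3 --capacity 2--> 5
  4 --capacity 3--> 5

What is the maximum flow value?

Computing max flow:
  Flow on (0->1): 9/10
  Flow on (0->2): 3/4
  Flow on (0->4): 1/1
  Flow on (1->3): 2/7
  Flow on (1->5): 7/7
  Flow on (2->4): 2/7
  Flow on (2->5): 1/1
  Flow on (3->5): 2/2
  Flow on (4->5): 3/3
Maximum flow = 13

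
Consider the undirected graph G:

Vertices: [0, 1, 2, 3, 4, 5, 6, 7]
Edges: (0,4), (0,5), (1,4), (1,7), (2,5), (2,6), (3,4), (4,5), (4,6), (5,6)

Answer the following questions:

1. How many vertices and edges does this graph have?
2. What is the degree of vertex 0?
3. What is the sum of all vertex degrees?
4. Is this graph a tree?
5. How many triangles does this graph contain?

Count: 8 vertices, 10 edges.
Vertex 0 has neighbors [4, 5], degree = 2.
Handshaking lemma: 2 * 10 = 20.
A tree on 8 vertices has 7 edges. This graph has 10 edges (3 extra). Not a tree.
Number of triangles = 3.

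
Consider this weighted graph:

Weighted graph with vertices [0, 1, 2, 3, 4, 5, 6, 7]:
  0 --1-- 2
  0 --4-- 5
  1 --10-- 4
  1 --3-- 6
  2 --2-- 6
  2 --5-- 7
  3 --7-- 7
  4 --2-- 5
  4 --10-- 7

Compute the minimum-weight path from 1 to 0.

Using Dijkstra's algorithm from vertex 1:
Shortest path: 1 -> 6 -> 2 -> 0
Total weight: 3 + 2 + 1 = 6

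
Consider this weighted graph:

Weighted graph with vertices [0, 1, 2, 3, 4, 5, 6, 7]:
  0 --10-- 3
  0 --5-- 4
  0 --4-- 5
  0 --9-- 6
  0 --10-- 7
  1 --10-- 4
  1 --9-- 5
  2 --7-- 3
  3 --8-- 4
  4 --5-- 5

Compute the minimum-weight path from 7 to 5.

Using Dijkstra's algorithm from vertex 7:
Shortest path: 7 -> 0 -> 5
Total weight: 10 + 4 = 14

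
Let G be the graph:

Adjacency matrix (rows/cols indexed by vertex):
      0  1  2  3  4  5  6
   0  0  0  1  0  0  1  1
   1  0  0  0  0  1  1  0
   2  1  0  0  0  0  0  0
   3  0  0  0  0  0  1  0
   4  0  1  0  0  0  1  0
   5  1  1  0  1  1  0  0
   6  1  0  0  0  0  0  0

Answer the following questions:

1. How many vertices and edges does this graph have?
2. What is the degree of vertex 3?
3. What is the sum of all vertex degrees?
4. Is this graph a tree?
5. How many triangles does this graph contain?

Count: 7 vertices, 7 edges.
Vertex 3 has neighbors [5], degree = 1.
Handshaking lemma: 2 * 7 = 14.
A tree on 7 vertices has 6 edges. This graph has 7 edges (1 extra). Not a tree.
Number of triangles = 1.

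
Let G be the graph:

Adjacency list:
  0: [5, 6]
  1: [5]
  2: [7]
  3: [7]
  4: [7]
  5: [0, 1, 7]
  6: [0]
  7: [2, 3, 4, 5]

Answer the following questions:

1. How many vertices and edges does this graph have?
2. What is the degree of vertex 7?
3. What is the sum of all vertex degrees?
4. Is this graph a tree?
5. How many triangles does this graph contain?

Count: 8 vertices, 7 edges.
Vertex 7 has neighbors [2, 3, 4, 5], degree = 4.
Handshaking lemma: 2 * 7 = 14.
A graph is a tree iff it is connected and has exactly n-1 edges. This graph is connected (all 8 vertices in one component) and has 8-1 = 7 edges. It is a tree.
Number of triangles = 0.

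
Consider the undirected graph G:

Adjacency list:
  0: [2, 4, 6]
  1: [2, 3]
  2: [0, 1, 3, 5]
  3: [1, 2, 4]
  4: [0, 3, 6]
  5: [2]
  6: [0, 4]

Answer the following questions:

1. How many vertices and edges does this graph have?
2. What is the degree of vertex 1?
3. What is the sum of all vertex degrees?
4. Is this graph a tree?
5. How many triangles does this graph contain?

Count: 7 vertices, 9 edges.
Vertex 1 has neighbors [2, 3], degree = 2.
Handshaking lemma: 2 * 9 = 18.
A tree on 7 vertices has 6 edges. This graph has 9 edges (3 extra). Not a tree.
Number of triangles = 2.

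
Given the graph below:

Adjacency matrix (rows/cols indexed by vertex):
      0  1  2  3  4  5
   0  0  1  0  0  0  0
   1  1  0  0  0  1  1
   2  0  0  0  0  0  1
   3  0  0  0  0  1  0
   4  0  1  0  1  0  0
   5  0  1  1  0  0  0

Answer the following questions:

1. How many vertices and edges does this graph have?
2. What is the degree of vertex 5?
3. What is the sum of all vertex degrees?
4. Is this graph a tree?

Count: 6 vertices, 5 edges.
Vertex 5 has neighbors [1, 2], degree = 2.
Handshaking lemma: 2 * 5 = 10.
A graph is a tree iff it is connected and has exactly n-1 edges. This graph is connected (all 6 vertices in one component) and has 6-1 = 5 edges. It is a tree.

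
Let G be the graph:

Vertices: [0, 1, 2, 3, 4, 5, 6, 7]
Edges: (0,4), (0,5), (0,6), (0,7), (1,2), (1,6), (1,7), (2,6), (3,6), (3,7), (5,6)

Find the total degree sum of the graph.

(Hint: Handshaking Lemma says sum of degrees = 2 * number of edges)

Count edges: 11 edges.
By Handshaking Lemma: sum of degrees = 2 * 11 = 22.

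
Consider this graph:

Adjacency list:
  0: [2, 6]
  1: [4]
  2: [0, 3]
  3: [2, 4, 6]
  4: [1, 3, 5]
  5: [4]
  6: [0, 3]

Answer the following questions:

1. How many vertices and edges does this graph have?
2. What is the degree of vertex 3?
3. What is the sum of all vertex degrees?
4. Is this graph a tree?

Count: 7 vertices, 7 edges.
Vertex 3 has neighbors [2, 4, 6], degree = 3.
Handshaking lemma: 2 * 7 = 14.
A tree on 7 vertices has 6 edges. This graph has 7 edges (1 extra). Not a tree.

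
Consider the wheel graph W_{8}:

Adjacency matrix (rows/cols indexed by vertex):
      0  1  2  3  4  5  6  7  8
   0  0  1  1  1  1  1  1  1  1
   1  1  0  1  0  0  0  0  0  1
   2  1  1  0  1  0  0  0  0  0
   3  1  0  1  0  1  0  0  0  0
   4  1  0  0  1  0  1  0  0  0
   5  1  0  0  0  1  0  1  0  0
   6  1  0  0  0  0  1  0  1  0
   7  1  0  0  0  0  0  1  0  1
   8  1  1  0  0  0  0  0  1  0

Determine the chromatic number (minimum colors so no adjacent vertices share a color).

W_{8} = C_{8} plus a hub adjacent to every cycle vertex.
The outer cycle needs 2 colors (even cycle); the hub is adjacent to all of them so needs a fresh color.
Chromatic number = 2 + 1 = 3.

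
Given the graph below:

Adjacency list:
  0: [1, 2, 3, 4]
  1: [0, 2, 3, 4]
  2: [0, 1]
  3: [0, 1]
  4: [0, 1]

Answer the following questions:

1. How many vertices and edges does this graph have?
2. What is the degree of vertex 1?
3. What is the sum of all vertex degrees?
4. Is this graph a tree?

Count: 5 vertices, 7 edges.
Vertex 1 has neighbors [0, 2, 3, 4], degree = 4.
Handshaking lemma: 2 * 7 = 14.
A tree on 5 vertices has 4 edges. This graph has 7 edges (3 extra). Not a tree.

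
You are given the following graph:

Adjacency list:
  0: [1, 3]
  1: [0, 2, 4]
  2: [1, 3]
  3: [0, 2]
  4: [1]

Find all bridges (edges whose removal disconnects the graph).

A bridge is an edge whose removal increases the number of connected components.
Bridges found: (1,4)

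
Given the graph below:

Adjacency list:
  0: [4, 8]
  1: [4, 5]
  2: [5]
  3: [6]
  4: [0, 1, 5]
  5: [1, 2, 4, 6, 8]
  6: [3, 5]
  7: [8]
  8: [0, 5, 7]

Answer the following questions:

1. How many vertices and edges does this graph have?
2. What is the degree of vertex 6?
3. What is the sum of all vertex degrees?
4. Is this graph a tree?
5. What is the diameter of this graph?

Count: 9 vertices, 10 edges.
Vertex 6 has neighbors [3, 5], degree = 2.
Handshaking lemma: 2 * 10 = 20.
A tree on 9 vertices has 8 edges. This graph has 10 edges (2 extra). Not a tree.
Diameter (longest shortest path) = 4.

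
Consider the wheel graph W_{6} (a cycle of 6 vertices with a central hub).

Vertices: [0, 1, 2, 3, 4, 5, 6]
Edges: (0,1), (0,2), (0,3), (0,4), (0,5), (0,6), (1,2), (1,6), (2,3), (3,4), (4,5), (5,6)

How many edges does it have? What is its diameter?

Wheel graph W_{6}: 6 cycle edges + 6 spoke edges = 12 edges.
The hub is distance 1 from all cycle vertices. Max distance between cycle vertices through hub is 2.
Diameter = 2.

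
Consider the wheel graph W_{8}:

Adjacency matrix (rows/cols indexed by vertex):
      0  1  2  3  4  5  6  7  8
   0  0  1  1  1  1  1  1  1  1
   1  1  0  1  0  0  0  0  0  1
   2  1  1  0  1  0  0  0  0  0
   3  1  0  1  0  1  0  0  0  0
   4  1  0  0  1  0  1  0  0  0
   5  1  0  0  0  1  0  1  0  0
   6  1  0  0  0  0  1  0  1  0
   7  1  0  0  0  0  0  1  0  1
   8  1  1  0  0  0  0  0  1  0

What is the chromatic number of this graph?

W_{8} = C_{8} plus a hub adjacent to every cycle vertex.
The outer cycle needs 2 colors (even cycle); the hub is adjacent to all of them so needs a fresh color.
Chromatic number = 2 + 1 = 3.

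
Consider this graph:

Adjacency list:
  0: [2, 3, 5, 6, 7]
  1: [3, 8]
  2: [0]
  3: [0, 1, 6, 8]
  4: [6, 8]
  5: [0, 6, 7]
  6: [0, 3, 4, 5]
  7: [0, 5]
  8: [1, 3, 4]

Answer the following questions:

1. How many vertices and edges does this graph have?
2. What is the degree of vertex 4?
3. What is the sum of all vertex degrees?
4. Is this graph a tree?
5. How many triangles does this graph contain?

Count: 9 vertices, 13 edges.
Vertex 4 has neighbors [6, 8], degree = 2.
Handshaking lemma: 2 * 13 = 26.
A tree on 9 vertices has 8 edges. This graph has 13 edges (5 extra). Not a tree.
Number of triangles = 4.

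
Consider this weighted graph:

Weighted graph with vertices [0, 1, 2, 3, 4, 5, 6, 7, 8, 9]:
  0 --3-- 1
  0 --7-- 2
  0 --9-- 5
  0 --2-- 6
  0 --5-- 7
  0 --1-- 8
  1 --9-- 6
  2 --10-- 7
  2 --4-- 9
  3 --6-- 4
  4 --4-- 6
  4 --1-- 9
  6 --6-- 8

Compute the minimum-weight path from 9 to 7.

Using Dijkstra's algorithm from vertex 9:
Shortest path: 9 -> 4 -> 6 -> 0 -> 7
Total weight: 1 + 4 + 2 + 5 = 12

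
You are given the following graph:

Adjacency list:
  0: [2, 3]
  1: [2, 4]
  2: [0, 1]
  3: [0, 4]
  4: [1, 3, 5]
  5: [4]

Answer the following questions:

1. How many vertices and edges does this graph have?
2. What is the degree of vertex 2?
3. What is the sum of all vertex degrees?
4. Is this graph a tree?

Count: 6 vertices, 6 edges.
Vertex 2 has neighbors [0, 1], degree = 2.
Handshaking lemma: 2 * 6 = 12.
A tree on 6 vertices has 5 edges. This graph has 6 edges (1 extra). Not a tree.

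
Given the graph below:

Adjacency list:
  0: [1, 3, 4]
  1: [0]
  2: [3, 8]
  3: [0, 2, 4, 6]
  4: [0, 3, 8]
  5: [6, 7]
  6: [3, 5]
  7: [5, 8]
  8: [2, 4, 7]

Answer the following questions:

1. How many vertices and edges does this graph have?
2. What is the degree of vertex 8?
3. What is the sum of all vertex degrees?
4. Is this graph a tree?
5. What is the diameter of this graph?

Count: 9 vertices, 11 edges.
Vertex 8 has neighbors [2, 4, 7], degree = 3.
Handshaking lemma: 2 * 11 = 22.
A tree on 9 vertices has 8 edges. This graph has 11 edges (3 extra). Not a tree.
Diameter (longest shortest path) = 4.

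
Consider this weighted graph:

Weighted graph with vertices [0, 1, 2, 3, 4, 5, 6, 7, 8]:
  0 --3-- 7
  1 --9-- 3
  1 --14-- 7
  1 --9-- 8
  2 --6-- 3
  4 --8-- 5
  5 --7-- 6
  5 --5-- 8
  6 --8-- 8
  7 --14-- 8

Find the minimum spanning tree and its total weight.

Applying Kruskal's algorithm (sort edges by weight, add if no cycle):
  Add (0,7) w=3
  Add (5,8) w=5
  Add (2,3) w=6
  Add (5,6) w=7
  Add (4,5) w=8
  Skip (6,8) w=8 (creates cycle)
  Add (1,3) w=9
  Add (1,8) w=9
  Add (1,7) w=14
  Skip (7,8) w=14 (creates cycle)
MST weight = 61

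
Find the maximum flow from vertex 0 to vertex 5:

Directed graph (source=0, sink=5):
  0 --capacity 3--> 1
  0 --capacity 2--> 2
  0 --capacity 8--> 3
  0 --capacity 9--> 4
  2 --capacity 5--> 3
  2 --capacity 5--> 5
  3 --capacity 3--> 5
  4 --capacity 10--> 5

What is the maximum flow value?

Computing max flow:
  Flow on (0->2): 2/2
  Flow on (0->3): 3/8
  Flow on (0->4): 9/9
  Flow on (2->5): 2/5
  Flow on (3->5): 3/3
  Flow on (4->5): 9/10
Maximum flow = 14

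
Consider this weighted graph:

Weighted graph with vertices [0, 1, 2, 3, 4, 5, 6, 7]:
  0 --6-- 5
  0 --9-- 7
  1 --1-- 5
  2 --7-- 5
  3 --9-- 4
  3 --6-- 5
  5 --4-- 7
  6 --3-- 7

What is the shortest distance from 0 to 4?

Using Dijkstra's algorithm from vertex 0:
Shortest path: 0 -> 5 -> 3 -> 4
Total weight: 6 + 6 + 9 = 21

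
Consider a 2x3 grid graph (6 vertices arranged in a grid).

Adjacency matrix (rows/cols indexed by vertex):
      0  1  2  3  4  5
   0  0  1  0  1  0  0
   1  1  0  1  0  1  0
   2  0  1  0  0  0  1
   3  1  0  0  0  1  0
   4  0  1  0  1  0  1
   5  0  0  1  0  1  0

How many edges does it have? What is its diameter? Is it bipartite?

A 2x3 grid has 3 vertical edges and 4 horizontal edges.
Total edges = 3 + 4 = 7.
Diameter = (2-1) + (3-1) = 3 (corner to opposite corner).
Grid graphs are bipartite (checkerboard coloring).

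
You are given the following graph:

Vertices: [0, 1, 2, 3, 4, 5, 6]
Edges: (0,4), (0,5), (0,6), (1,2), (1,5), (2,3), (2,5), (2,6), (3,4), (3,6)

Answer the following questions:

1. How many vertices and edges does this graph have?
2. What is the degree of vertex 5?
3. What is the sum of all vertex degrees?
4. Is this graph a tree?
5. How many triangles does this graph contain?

Count: 7 vertices, 10 edges.
Vertex 5 has neighbors [0, 1, 2], degree = 3.
Handshaking lemma: 2 * 10 = 20.
A tree on 7 vertices has 6 edges. This graph has 10 edges (4 extra). Not a tree.
Number of triangles = 2.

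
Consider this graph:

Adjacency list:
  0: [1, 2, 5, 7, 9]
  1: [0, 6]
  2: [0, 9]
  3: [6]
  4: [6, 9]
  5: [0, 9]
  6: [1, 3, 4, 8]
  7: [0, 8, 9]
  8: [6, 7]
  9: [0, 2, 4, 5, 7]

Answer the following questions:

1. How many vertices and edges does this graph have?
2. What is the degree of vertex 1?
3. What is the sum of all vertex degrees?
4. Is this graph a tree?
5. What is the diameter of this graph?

Count: 10 vertices, 14 edges.
Vertex 1 has neighbors [0, 6], degree = 2.
Handshaking lemma: 2 * 14 = 28.
A tree on 10 vertices has 9 edges. This graph has 14 edges (5 extra). Not a tree.
Diameter (longest shortest path) = 4.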